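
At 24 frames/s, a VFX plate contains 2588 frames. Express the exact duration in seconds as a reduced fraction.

647/6 seconds

Running time = 2588 ÷ (24) = 2588 × 1/24 = 647/6 s.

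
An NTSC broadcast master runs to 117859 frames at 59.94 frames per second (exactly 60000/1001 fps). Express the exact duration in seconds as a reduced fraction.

117976859/60000 seconds

Running time = 117859 ÷ (60000/1001) = 117859 × 1001/60000 = 117976859/60000 s.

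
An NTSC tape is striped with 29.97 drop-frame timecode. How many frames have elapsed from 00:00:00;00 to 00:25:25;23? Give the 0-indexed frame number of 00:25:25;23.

45727

As if non-drop at 30 labels/s: (0 × 3600 + 25 × 60 + 25) × 30 + 23 = 45773.
Minute boundaries passed: 25; those not divisible by 10: 25 − 2 = 23; dropped labels = 2 × 23 = 46.
Actual frame index = 45773 − 46 = 45727.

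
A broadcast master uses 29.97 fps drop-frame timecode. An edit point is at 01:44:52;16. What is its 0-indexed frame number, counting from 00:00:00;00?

As if non-drop at 30 labels/s: (1 × 3600 + 44 × 60 + 52) × 30 + 16 = 188776.
Minute boundaries passed: 104; those not divisible by 10: 104 − 10 = 94; dropped labels = 2 × 94 = 188.
Actual frame index = 188776 − 188 = 188588.

188588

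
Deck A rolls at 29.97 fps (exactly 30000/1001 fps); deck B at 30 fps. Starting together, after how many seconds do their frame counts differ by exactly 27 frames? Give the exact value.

The gap grows by |30 − 30000/1001| = 30/1001 frames per second.
Time for a 27-frame gap: 27 ÷ (30/1001) = 900.9 s.

900.9 seconds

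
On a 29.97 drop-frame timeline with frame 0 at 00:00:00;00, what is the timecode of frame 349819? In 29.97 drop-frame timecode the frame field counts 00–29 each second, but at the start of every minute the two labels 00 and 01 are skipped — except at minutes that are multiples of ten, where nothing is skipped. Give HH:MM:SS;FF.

Ten DF minutes hold 17982 frames, so frame 349819 lies in block 19 (frames 341658–359639) with 8161 frames into that block.
The block's first minute is 1800 frames and the rest 1798 each; 8161 frames reaches minute 4, so 19 × 18 + 4 × 2 = 350 labels have been skipped so far.
Adding those back, label number 349819 + 350 = 350169 at 30 labels/s is 11672 s + 9 f = 3 h 14 min 32 s frame 9, i.e. 03:14:32;09.

03:14:32;09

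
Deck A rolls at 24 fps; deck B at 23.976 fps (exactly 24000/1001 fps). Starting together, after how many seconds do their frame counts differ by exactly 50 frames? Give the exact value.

25025/12 seconds

The gap grows by |24000/1001 − 24| = 24/1001 frames per second.
Time for a 50-frame gap: 50 ÷ (24/1001) = 25025/12 s.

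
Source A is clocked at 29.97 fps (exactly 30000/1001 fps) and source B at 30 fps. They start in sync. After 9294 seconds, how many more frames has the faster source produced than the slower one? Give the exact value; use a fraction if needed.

A emits 30000/1001 × 9294 = 278820000/1001 frames; B emits 30 × 9294 = 278820.
Difference = 278820/1001 frames (≈ 278.5415); B is ahead of A.

278820/1001 frames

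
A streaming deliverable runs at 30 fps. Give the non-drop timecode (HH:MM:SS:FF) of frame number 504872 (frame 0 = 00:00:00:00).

504872 ÷ 30 = 16829 full seconds, remainder 2 frames.
16829 s = 4 h 40 min 29 s.
Timecode: 04:40:29:02.

04:40:29:02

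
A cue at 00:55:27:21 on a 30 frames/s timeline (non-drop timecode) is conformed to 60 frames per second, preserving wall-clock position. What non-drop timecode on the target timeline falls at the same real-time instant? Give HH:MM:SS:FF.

00:55:27:42

Source frame index: (0×3600 + 55×60 + 27) × 30 + 21 = 99831.
Real time: 99831 / (30) = 33277/10 s.
Target frame: (33277/10) × (60) = 199662.
At 60 labels/s: frame 199662 → 00:55:27:42.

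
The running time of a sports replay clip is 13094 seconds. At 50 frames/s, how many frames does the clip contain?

Frames = 13094 × 50 = 654700.

654700 frames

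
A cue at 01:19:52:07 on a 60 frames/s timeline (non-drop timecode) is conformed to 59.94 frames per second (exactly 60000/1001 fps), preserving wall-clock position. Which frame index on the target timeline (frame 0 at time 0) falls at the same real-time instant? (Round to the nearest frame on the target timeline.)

frame 287240

Source frame index: (1×3600 + 19×60 + 52) × 60 + 7 = 287527.
Real time: 287527 / (60) = 287527/60 s.
Target frame: (287527/60) × (60000/1001) = 287527000/1001 ≈ 287239.760 → 287240.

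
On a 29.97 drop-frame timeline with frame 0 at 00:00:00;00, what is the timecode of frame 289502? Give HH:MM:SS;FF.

02:40:59;20

Each 10-minute DF block holds 10 × 60 × 30 − 9 × 2 = 17982 frames. 289502 ÷ 17982 → 16 full blocks, remainder 1790.
Within the partial block the first minute is 1800 frames and each further minute 1798, so 0 further minute boundaries passed. Total skipped labels = 18 × 16 + 2 × 0 = 288.
Non-drop label index = 289502 + 288 = 289790; at 30 labels/s that is 02:40:59:20, i.e. DF 02:40:59;20.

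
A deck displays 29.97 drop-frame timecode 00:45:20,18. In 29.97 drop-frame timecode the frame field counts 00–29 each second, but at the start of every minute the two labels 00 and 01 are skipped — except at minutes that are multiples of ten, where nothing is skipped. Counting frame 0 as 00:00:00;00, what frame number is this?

Complete 10-minute blocks: 4, each 17982 frames → 71928.
Remaining 5 whole minutes in the current block: 1800 + 4 × 1798 = 8992 frames.
Within the current minute: 20 × 30 + 18 − 2 = 616 (labels ;00/;01 skipped at this minute). Total = 71928 + 8992 + 616 = 81536.

81536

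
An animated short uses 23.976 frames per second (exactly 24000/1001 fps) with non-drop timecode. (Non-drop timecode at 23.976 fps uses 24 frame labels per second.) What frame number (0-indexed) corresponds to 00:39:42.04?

frame 57172

Total seconds to the label: (0 × 3600 + 39 × 60 + 42) = 2382.
Frame index = 2382 × 24 + 4 = 57172.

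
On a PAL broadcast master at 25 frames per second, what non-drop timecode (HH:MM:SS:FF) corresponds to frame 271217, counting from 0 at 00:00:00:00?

03:00:48:17

271217 ÷ 25 = 10848 full seconds, remainder 17 frames.
10848 s = 3 h 0 min 48 s.
Timecode: 03:00:48:17.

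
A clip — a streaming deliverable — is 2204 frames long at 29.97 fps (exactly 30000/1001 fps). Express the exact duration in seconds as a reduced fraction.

Running time = 2204 ÷ (30000/1001) = 2204 × 1001/30000 = 551551/7500 s.

551551/7500 seconds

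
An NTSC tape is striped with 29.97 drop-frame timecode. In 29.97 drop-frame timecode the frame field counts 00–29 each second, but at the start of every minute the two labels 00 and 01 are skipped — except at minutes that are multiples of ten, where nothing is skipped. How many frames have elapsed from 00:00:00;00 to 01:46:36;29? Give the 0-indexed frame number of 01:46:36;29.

Complete 10-minute blocks: 10, each 17982 frames → 179820.
Remaining 6 whole minutes in the current block: 1800 + 5 × 1798 = 10790 frames.
Within the current minute: 36 × 30 + 29 − 2 = 1107 (labels ;00/;01 skipped at this minute). Total = 179820 + 10790 + 1107 = 191717.

191717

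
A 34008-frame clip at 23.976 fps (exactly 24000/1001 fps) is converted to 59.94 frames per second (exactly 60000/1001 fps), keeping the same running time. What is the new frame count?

Frames at target rate = 34008 × (60000/1001) / (24000/1001) = 85020.

85020 frames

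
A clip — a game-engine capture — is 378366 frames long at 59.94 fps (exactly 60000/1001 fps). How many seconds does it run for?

Running time = 378366 / (60000/1001) = 6312.4061 s.

6312.4061 seconds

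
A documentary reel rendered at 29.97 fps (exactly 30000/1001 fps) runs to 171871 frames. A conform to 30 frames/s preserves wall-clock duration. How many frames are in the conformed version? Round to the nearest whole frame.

Frames at target rate = 171871 × (30) / (30000/1001) = 172042871/1000 ≈ 172042.871.
Nearest whole frame: 172043.

172043 frames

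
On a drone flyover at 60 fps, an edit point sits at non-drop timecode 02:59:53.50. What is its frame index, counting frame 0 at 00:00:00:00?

Total seconds to the label: (2 × 3600 + 59 × 60 + 53) = 10793.
Frame index = 10793 × 60 + 50 = 647630.

frame 647630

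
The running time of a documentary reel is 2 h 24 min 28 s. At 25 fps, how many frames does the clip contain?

2 h 24 min 28 s = 8668 s.
Frames = 8668 × 25 = 216700.

216700 frames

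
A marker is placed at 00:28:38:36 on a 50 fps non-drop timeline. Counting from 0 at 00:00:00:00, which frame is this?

frame 85936

Total seconds to the label: (0 × 3600 + 28 × 60 + 38) = 1718.
Frame index = 1718 × 50 + 36 = 85936.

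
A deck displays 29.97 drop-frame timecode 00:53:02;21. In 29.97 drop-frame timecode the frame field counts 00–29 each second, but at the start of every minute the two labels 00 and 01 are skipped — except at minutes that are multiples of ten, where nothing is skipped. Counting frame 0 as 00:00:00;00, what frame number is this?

Complete 10-minute blocks: 5, each 17982 frames → 89910.
Remaining 3 whole minutes in the current block: 1800 + 2 × 1798 = 5396 frames.
Within the current minute: 2 × 30 + 21 − 2 = 79 (labels ;00/;01 skipped at this minute). Total = 89910 + 5396 + 79 = 95385.

95385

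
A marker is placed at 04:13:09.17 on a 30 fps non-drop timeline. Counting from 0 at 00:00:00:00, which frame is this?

frame 455687

Total seconds to the label: (4 × 3600 + 13 × 60 + 9) = 15189.
Frame index = 15189 × 30 + 17 = 455687.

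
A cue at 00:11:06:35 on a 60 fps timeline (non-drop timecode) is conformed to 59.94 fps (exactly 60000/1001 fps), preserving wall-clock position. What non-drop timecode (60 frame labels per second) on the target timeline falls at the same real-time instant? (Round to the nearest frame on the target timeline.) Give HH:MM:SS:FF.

Source frame index: (0×3600 + 11×60 + 6) × 60 + 35 = 39995.
Real time: 39995 / (60) = 7999/12 s.
Target frame: (7999/12) × (60000/1001) = 39995000/1001 ≈ 39955.045 → 39955.
At 60 labels/s: frame 39955 → 00:11:05:55.

00:11:05:55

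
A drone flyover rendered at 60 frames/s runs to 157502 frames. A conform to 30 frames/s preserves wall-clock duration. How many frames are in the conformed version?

78751 frames

Target frames = source frames × (target rate / source rate) = 157502 × (30)/(60) = 157502 × 1/2 = 78751.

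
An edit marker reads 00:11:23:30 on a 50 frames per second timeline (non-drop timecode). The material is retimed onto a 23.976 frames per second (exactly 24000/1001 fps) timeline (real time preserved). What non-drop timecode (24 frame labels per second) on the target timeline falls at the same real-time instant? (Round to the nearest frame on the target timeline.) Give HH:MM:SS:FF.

Source frame index: (0×3600 + 11×60 + 23) × 50 + 30 = 34180.
Real time: 34180 / (50) = 3418/5 s.
Target frame: (3418/5) × (24000/1001) = 16406400/1001 ≈ 16390.010 → 16390.
At 24 labels/s: frame 16390 → 00:11:22:22.

00:11:22:22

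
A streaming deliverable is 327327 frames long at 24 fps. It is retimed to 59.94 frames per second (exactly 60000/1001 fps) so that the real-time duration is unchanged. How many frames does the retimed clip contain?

817500 frames

Target frames = source frames × (target rate / source rate) = 327327 × (60000/1001)/(24) = 327327 × 2500/1001 = 817500.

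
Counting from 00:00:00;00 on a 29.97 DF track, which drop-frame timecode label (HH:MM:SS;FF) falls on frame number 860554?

07:58:33;26

Ten DF minutes hold 17982 frames, so frame 860554 lies in block 47 (frames 845154–863135) with 15400 frames into that block.
The block's first minute is 1800 frames and the rest 1798 each; 15400 frames reaches minute 8, so 47 × 18 + 8 × 2 = 862 labels have been skipped so far.
Adding those back, label number 860554 + 862 = 861416 at 30 labels/s is 28713 s + 26 f = 7 h 58 min 33 s frame 26, i.e. 07:58:33;26.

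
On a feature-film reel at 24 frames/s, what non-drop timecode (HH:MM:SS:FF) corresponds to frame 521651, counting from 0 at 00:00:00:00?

06:02:15:11

521651 ÷ 24 = 21735 full seconds, remainder 11 frames.
21735 s = 6 h 2 min 15 s.
Timecode: 06:02:15:11.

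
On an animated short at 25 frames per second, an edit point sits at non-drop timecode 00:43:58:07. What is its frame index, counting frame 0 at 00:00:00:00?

65957

Total seconds to the label: (0 × 3600 + 43 × 60 + 58) = 2638.
Frame index = 2638 × 25 + 7 = 65957.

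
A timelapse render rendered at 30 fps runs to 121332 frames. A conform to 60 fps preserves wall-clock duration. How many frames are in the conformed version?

242664 frames

Target frames = source frames × (target rate / source rate) = 121332 × (60)/(30) = 121332 × 2 = 242664.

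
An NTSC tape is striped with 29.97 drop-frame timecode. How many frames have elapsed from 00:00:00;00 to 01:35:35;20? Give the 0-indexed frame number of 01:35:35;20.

171898

Complete 10-minute blocks: 9, each 17982 frames → 161838.
Remaining 5 whole minutes in the current block: 1800 + 4 × 1798 = 8992 frames.
Within the current minute: 35 × 30 + 20 − 2 = 1068 (labels ;00/;01 skipped at this minute). Total = 161838 + 8992 + 1068 = 171898.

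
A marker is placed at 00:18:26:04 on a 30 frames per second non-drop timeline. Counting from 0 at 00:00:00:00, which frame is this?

Total seconds to the label: (0 × 3600 + 18 × 60 + 26) = 1106.
Frame index = 1106 × 30 + 4 = 33184.

33184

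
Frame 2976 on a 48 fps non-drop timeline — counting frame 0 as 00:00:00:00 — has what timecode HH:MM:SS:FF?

2976 ÷ 48 = 62 full seconds, remainder 0 frames.
62 s = 0 h 1 min 2 s.
Timecode: 00:01:02:00.

00:01:02:00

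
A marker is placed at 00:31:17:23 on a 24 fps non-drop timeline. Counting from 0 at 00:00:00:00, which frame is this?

Total seconds to the label: (0 × 3600 + 31 × 60 + 17) = 1877.
Frame index = 1877 × 24 + 23 = 45071.

45071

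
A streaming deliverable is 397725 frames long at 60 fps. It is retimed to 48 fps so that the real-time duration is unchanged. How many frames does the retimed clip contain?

Target frames = source frames × (target rate / source rate) = 397725 × (48)/(60) = 397725 × 4/5 = 318180.

318180 frames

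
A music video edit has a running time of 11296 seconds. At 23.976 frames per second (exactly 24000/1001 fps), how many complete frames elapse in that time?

Frames = 11296 × 24000/1001 = 271104000/1001 ≈ 270833.1668.
Complete frames: 270833.

270833 frames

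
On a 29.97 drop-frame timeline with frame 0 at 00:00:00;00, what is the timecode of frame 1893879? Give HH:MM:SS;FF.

Ten DF minutes hold 17982 frames, so frame 1893879 lies in block 105 (frames 1888110–1906091) with 5769 frames into that block.
The block's first minute is 1800 frames and the rest 1798 each; 5769 frames reaches minute 3, so 105 × 18 + 3 × 2 = 1896 labels have been skipped so far.
Adding those back, label number 1893879 + 1896 = 1895775 at 30 labels/s is 63192 s + 15 f = 17 h 33 min 12 s frame 15, i.e. 17:33:12;15.

17:33:12;15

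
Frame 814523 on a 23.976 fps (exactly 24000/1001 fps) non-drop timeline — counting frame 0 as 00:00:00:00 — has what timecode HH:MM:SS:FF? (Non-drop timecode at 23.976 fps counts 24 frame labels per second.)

814523 ÷ 24 = 33938 full seconds, remainder 11 frames.
33938 s = 9 h 25 min 38 s.
Timecode: 09:25:38:11.

09:25:38:11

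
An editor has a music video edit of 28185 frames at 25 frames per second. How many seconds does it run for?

1127.4 seconds

Running time = 28185 / (25) = 1127.4 s.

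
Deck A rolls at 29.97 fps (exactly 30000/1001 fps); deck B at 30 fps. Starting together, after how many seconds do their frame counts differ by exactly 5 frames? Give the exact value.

The gap grows by |30 − 30000/1001| = 30/1001 frames per second.
Time for a 5-frame gap: 5 ÷ (30/1001) = 1001/6 s.

1001/6 seconds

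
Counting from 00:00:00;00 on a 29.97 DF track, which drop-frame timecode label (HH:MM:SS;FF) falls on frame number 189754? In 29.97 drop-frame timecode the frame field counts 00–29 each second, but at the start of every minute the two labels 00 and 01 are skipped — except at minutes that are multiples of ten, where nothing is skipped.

01:45:31;14

Each 10-minute DF block holds 10 × 60 × 30 − 9 × 2 = 17982 frames. 189754 ÷ 17982 → 10 full blocks, remainder 9934.
Within the partial block the first minute is 1800 frames and each further minute 1798, so 5 further minute boundaries passed. Total skipped labels = 18 × 10 + 2 × 5 = 190.
Non-drop label index = 189754 + 190 = 189944; at 30 labels/s that is 01:45:31:14, i.e. DF 01:45:31;14.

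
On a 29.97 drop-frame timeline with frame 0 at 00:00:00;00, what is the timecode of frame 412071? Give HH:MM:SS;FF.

03:49:09;15

Each 10-minute DF block holds 10 × 60 × 30 − 9 × 2 = 17982 frames. 412071 ÷ 17982 → 22 full blocks, remainder 16467.
Within the partial block the first minute is 1800 frames and each further minute 1798, so 9 further minute boundaries passed. Total skipped labels = 18 × 22 + 2 × 9 = 414.
Non-drop label index = 412071 + 414 = 412485; at 30 labels/s that is 03:49:09:15, i.e. DF 03:49:09;15.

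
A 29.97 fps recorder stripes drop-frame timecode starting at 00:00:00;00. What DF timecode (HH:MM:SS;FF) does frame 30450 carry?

00:16:56;00

Ten DF minutes hold 17982 frames, so frame 30450 lies in block 1 (frames 17982–35963) with 12468 frames into that block.
The block's first minute is 1800 frames and the rest 1798 each; 12468 frames reaches minute 6, so 1 × 18 + 6 × 2 = 30 labels have been skipped so far.
Adding those back, label number 30450 + 30 = 30480 at 30 labels/s is 1016 s + 0 f = 0 h 16 min 56 s frame 0, i.e. 00:16:56;00.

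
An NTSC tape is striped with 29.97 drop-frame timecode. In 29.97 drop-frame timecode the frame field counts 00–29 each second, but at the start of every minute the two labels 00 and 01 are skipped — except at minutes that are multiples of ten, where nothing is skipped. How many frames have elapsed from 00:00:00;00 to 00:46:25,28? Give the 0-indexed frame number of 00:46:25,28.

83494

Complete 10-minute blocks: 4, each 17982 frames → 71928.
Remaining 6 whole minutes in the current block: 1800 + 5 × 1798 = 10790 frames.
Within the current minute: 25 × 30 + 28 − 2 = 776 (labels ;00/;01 skipped at this minute). Total = 71928 + 10790 + 776 = 83494.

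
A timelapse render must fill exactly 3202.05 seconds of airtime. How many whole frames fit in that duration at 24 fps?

Frames = 3202.05 × 24 = 384246/5 ≈ 76849.2000.
Complete frames: 76849.

76849 frames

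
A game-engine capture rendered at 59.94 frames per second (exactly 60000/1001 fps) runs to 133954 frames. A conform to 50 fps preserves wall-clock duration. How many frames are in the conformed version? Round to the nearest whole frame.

111740 frames

Frames at target rate = 133954 × (50) / (60000/1001) = 67043977/600 ≈ 111739.962.
Nearest whole frame: 111740.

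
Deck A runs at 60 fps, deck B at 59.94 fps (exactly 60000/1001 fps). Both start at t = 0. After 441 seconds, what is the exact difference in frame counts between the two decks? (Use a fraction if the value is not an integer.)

A emits 60 × 441 = 26460 frames; B emits 60000/1001 × 441 = 3780000/143.
Difference = 3780/143 frames (≈ 26.4336); B is behind A.

3780/143 frames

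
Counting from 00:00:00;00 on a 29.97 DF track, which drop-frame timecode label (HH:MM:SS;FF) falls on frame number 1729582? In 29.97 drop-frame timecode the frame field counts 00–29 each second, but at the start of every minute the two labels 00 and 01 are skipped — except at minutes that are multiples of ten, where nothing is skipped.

Each 10-minute DF block holds 10 × 60 × 30 − 9 × 2 = 17982 frames. 1729582 ÷ 17982 → 96 full blocks, remainder 3310.
Within the partial block the first minute is 1800 frames and each further minute 1798, so 1 further minute boundary passed. Total skipped labels = 18 × 96 + 2 × 1 = 1730.
Non-drop label index = 1729582 + 1730 = 1731312; at 30 labels/s that is 16:01:50:12, i.e. DF 16:01:50;12.

16:01:50;12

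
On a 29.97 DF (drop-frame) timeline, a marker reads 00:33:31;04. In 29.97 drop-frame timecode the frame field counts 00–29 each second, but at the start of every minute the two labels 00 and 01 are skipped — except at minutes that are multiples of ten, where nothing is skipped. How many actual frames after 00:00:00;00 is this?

60274

As if non-drop at 30 labels/s: (0 × 3600 + 33 × 60 + 31) × 30 + 4 = 60334.
Minute boundaries passed: 33; those not divisible by 10: 33 − 3 = 30; dropped labels = 2 × 30 = 60.
Actual frame index = 60334 − 60 = 60274.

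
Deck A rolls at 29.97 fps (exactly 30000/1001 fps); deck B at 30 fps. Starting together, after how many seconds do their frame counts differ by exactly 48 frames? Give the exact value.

The gap grows by |30 − 30000/1001| = 30/1001 frames per second.
Time for a 48-frame gap: 48 ÷ (30/1001) = 1601.6 s.

1601.6 seconds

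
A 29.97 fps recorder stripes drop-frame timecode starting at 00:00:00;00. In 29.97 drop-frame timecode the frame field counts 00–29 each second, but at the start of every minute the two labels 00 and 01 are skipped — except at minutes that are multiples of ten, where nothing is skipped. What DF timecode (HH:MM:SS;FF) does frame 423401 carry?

Each 10-minute DF block holds 10 × 60 × 30 − 9 × 2 = 17982 frames. 423401 ÷ 17982 → 23 full blocks, remainder 9815.
Within the partial block the first minute is 1800 frames and each further minute 1798, so 5 further minute boundaries passed. Total skipped labels = 18 × 23 + 2 × 5 = 424.
Non-drop label index = 423401 + 424 = 423825; at 30 labels/s that is 03:55:27:15, i.e. DF 03:55:27;15.

03:55:27;15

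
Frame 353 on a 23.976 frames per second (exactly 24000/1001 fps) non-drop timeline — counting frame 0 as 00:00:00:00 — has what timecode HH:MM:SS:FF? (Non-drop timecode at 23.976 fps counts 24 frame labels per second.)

00:00:14:17

353 ÷ 24 = 14 full seconds, remainder 17 frames.
14 s = 0 h 0 min 14 s.
Timecode: 00:00:14:17.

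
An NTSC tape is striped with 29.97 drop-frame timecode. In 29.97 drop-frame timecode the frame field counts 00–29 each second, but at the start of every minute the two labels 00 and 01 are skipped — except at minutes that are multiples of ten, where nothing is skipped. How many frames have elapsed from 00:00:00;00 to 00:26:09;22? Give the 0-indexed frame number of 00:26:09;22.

Complete 10-minute blocks: 2, each 17982 frames → 35964.
Remaining 6 whole minutes in the current block: 1800 + 5 × 1798 = 10790 frames.
Within the current minute: 9 × 30 + 22 − 2 = 290 (labels ;00/;01 skipped at this minute). Total = 35964 + 10790 + 290 = 47044.

47044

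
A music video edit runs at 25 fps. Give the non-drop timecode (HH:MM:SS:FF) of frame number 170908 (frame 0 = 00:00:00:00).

01:53:56:08

170908 ÷ 25 = 6836 full seconds, remainder 8 frames.
6836 s = 1 h 53 min 56 s.
Timecode: 01:53:56:08.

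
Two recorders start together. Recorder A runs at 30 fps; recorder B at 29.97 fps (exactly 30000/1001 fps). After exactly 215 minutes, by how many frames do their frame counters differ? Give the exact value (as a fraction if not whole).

387000/1001 frames

215 min = 12900 s.
A emits 30 × 12900 = 387000 frames; B emits 30000/1001 × 12900 = 387000000/1001.
Difference = 387000/1001 frames (≈ 386.6134); B is behind A.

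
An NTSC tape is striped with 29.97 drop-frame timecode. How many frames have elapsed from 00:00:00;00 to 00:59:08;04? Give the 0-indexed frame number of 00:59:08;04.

Complete 10-minute blocks: 5, each 17982 frames → 89910.
Remaining 9 whole minutes in the current block: 1800 + 8 × 1798 = 16184 frames.
Within the current minute: 8 × 30 + 4 − 2 = 242 (labels ;00/;01 skipped at this minute). Total = 89910 + 16184 + 242 = 106336.

106336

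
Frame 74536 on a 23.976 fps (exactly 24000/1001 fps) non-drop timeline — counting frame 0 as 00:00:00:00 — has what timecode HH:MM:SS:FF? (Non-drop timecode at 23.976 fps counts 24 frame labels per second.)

74536 ÷ 24 = 3105 full seconds, remainder 16 frames.
3105 s = 0 h 51 min 45 s.
Timecode: 00:51:45:16.

00:51:45:16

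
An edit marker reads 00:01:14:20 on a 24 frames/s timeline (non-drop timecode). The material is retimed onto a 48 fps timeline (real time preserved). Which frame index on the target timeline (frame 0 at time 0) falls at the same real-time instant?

frame 3592

Source frame index: (0×3600 + 1×60 + 14) × 24 + 20 = 1796.
Real time: 1796 / (24) = 449/6 s.
Target frame: (449/6) × (48) = 3592.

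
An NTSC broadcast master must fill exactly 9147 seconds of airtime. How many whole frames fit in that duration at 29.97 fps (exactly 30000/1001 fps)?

Frames = 9147 × 30000/1001 = 274410000/1001 ≈ 274135.8641.
Complete frames: 274135.

274135 frames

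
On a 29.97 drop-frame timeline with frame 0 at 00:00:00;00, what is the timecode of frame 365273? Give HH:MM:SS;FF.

Each 10-minute DF block holds 10 × 60 × 30 − 9 × 2 = 17982 frames. 365273 ÷ 17982 → 20 full blocks, remainder 5633.
Within the partial block the first minute is 1800 frames and each further minute 1798, so 3 further minute boundaries passed. Total skipped labels = 18 × 20 + 2 × 3 = 366.
Non-drop label index = 365273 + 366 = 365639; at 30 labels/s that is 03:23:07:29, i.e. DF 03:23:07;29.

03:23:07;29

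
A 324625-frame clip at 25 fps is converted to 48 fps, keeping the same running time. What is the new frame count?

623280 frames

Target frames = source frames × (target rate / source rate) = 324625 × (48)/(25) = 324625 × 48/25 = 623280.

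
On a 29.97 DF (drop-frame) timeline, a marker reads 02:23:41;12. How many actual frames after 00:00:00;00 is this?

258384

Complete 10-minute blocks: 14, each 17982 frames → 251748.
Remaining 3 whole minutes in the current block: 1800 + 2 × 1798 = 5396 frames.
Within the current minute: 41 × 30 + 12 − 2 = 1240 (labels ;00/;01 skipped at this minute). Total = 251748 + 5396 + 1240 = 258384.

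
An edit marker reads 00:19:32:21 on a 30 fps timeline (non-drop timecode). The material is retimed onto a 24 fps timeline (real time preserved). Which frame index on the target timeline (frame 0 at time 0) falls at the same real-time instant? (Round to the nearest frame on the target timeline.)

Source frame index: (0×3600 + 19×60 + 32) × 30 + 21 = 35181.
Real time: 35181 / (30) = 11727/10 s.
Target frame: (11727/10) × (24) = 140724/5 ≈ 28144.800 → 28145.

frame 28145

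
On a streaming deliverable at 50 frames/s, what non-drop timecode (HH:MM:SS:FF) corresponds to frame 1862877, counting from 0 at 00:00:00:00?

1862877 ÷ 50 = 37257 full seconds, remainder 27 frames.
37257 s = 10 h 20 min 57 s.
Timecode: 10:20:57:27.

10:20:57:27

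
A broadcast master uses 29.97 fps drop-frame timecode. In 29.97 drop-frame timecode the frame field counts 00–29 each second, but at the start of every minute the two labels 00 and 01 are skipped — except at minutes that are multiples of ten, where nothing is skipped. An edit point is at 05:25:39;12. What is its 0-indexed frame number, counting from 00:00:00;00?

As if non-drop at 30 labels/s: (5 × 3600 + 25 × 60 + 39) × 30 + 12 = 586182.
Minute boundaries passed: 325; those not divisible by 10: 325 − 32 = 293; dropped labels = 2 × 293 = 586.
Actual frame index = 586182 − 586 = 585596.

585596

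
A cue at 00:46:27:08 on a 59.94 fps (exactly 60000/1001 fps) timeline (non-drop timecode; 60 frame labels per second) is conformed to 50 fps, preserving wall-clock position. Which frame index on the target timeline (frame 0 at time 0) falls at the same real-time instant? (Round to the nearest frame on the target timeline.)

frame 139496

Source frame index: (0×3600 + 46×60 + 27) × 60 + 8 = 167228.
Real time: 167228 / (60000/1001) = 41848807/15000 s.
Target frame: (41848807/15000) × (50) = 41848807/300 ≈ 139496.023 → 139496.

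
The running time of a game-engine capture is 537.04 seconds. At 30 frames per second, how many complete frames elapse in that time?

Frames = 537.04 × 30 = 80556/5 ≈ 16111.2000.
Complete frames: 16111.

16111 frames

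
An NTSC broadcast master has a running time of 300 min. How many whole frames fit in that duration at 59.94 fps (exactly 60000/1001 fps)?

300 min = 18000 s.
Frames = 18000 × 60000/1001 = 1080000000/1001 ≈ 1078921.0789.
Complete frames: 1078921.

1078921 frames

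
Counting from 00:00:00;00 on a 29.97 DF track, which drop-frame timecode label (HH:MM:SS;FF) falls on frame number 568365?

05:16:04;15

Ten DF minutes hold 17982 frames, so frame 568365 lies in block 31 (frames 557442–575423) with 10923 frames into that block.
The block's first minute is 1800 frames and the rest 1798 each; 10923 frames reaches minute 6, so 31 × 18 + 6 × 2 = 570 labels have been skipped so far.
Adding those back, label number 568365 + 570 = 568935 at 30 labels/s is 18964 s + 15 f = 5 h 16 min 4 s frame 15, i.e. 05:16:04;15.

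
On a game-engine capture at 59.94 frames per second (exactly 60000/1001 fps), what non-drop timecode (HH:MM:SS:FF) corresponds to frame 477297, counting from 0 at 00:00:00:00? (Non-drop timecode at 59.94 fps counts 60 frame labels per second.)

477297 ÷ 60 = 7954 full seconds, remainder 57 frames.
7954 s = 2 h 12 min 34 s.
Timecode: 02:12:34:57.

02:12:34:57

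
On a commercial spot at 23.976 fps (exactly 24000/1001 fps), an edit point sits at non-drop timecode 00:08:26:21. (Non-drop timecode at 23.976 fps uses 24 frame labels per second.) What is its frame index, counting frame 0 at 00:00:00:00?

Total seconds to the label: (0 × 3600 + 8 × 60 + 26) = 506.
Frame index = 506 × 24 + 21 = 12165.

frame 12165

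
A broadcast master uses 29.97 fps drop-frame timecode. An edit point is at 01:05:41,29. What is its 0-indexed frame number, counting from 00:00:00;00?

Complete 10-minute blocks: 6, each 17982 frames → 107892.
Remaining 5 whole minutes in the current block: 1800 + 4 × 1798 = 8992 frames.
Within the current minute: 41 × 30 + 29 − 2 = 1257 (labels ;00/;01 skipped at this minute). Total = 107892 + 8992 + 1257 = 118141.

118141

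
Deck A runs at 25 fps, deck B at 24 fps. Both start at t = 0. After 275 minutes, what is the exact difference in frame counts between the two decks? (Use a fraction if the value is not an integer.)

275 min = 16500 s.
A emits 25 × 16500 = 412500 frames; B emits 24 × 16500 = 396000.
Difference = 16500 frames; B is behind A.

16500 frames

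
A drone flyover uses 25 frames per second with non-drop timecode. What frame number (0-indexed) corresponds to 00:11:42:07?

17557

Total seconds to the label: (0 × 3600 + 11 × 60 + 42) = 702.
Frame index = 702 × 25 + 7 = 17557.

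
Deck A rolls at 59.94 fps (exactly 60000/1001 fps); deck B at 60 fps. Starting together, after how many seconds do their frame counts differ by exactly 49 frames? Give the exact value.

The gap grows by |60 − 60000/1001| = 60/1001 frames per second.
Time for a 49-frame gap: 49 ÷ (60/1001) = 49049/60 s.

49049/60 seconds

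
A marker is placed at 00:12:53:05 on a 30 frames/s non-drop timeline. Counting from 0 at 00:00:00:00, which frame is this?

frame 23195

Total seconds to the label: (0 × 3600 + 12 × 60 + 53) = 773.
Frame index = 773 × 30 + 5 = 23195.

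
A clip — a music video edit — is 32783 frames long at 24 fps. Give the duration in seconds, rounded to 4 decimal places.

Running time = 32783 × 1/24 = 32783/24 s ≈ 1365.9583 s.

1365.9583 seconds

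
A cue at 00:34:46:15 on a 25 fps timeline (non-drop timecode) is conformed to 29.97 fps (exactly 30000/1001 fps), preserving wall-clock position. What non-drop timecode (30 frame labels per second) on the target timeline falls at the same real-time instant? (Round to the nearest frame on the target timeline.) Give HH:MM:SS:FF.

Source frame index: (0×3600 + 34×60 + 46) × 25 + 15 = 52165.
Real time: 52165 / (25) = 10433/5 s.
Target frame: (10433/5) × (30000/1001) = 62598000/1001 ≈ 62535.465 → 62535.
At 30 labels/s: frame 62535 → 00:34:44:15.

00:34:44:15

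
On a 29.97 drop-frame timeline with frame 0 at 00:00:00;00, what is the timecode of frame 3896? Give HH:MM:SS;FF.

00:02:10;00

Ten DF minutes hold 17982 frames, so frame 3896 lies in block 0 (frames 0–17981) with 3896 frames into that block.
The block's first minute is 1800 frames and the rest 1798 each; 3896 frames reaches minute 2, so 0 × 18 + 2 × 2 = 4 labels have been skipped so far.
Adding those back, label number 3896 + 4 = 3900 at 30 labels/s is 130 s + 0 f = 0 h 2 min 10 s frame 0, i.e. 00:02:10;00.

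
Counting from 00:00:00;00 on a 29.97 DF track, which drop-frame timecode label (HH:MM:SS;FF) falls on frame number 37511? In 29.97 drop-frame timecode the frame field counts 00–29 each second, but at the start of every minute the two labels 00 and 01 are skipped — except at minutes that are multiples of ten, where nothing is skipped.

00:20:51;17

Ten DF minutes hold 17982 frames, so frame 37511 lies in block 2 (frames 35964–53945) with 1547 frames into that block.
The block's first minute is 1800 frames and the rest 1798 each; 1547 frames reaches minute 0, so 2 × 18 + 0 × 2 = 36 labels have been skipped so far.
Adding those back, label number 37511 + 36 = 37547 at 30 labels/s is 1251 s + 17 f = 0 h 20 min 51 s frame 17, i.e. 00:20:51;17.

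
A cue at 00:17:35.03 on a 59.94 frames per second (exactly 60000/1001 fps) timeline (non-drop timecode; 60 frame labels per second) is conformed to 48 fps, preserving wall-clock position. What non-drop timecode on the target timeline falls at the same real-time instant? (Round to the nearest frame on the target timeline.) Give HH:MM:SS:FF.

00:17:36:05

Source frame index: (0×3600 + 17×60 + 35) × 60 + 3 = 63303.
Real time: 63303 / (60000/1001) = 21122101/20000 s.
Target frame: (21122101/20000) × (48) = 63366303/1250 ≈ 50693.042 → 50693.
At 48 labels/s: frame 50693 → 00:17:36:05.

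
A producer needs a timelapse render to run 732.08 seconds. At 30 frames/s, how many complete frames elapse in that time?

21962 frames

Frames = 732.08 × 30 = 109812/5 ≈ 21962.4000.
Complete frames: 21962.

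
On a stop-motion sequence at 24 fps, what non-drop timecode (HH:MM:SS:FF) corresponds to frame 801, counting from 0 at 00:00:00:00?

801 ÷ 24 = 33 full seconds, remainder 9 frames.
33 s = 0 h 0 min 33 s.
Timecode: 00:00:33:09.

00:00:33:09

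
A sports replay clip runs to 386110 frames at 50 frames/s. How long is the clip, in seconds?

Running time = 386110 / (50) = 7722.2 s.

7722.2 seconds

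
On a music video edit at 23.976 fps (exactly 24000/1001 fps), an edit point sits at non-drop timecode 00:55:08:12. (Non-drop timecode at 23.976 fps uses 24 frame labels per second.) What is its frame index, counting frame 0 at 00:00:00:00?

frame 79404

Total seconds to the label: (0 × 3600 + 55 × 60 + 8) = 3308.
Frame index = 3308 × 24 + 12 = 79404.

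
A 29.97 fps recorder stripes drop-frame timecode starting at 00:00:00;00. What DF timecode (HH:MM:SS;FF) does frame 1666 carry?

00:00:55;16

Each 10-minute DF block holds 10 × 60 × 30 − 9 × 2 = 17982 frames. 1666 ÷ 17982 → 0 full blocks, remainder 1666.
Within the partial block the first minute is 1800 frames and each further minute 1798, so 0 further minute boundaries passed. Total skipped labels = 18 × 0 + 2 × 0 = 0.
Non-drop label index = 1666 + 0 = 1666; at 30 labels/s that is 00:00:55:16, i.e. DF 00:00:55;16.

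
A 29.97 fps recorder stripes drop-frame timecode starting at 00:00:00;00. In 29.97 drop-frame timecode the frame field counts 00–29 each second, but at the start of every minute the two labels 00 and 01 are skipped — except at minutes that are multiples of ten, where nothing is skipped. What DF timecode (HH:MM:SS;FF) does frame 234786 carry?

02:10:34;00

Each 10-minute DF block holds 10 × 60 × 30 − 9 × 2 = 17982 frames. 234786 ÷ 17982 → 13 full blocks, remainder 1020.
Within the partial block the first minute is 1800 frames and each further minute 1798, so 0 further minute boundaries passed. Total skipped labels = 18 × 13 + 2 × 0 = 234.
Non-drop label index = 234786 + 234 = 235020; at 30 labels/s that is 02:10:34:00, i.e. DF 02:10:34;00.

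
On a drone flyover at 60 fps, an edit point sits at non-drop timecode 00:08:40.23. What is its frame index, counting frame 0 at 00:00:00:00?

frame 31223

Total seconds to the label: (0 × 3600 + 8 × 60 + 40) = 520.
Frame index = 520 × 60 + 23 = 31223.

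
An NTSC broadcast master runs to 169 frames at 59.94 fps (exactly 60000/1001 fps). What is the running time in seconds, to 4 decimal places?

2.8195 seconds

Running time = 169 × 1001/60000 = 169169/60000 s ≈ 2.8195 s.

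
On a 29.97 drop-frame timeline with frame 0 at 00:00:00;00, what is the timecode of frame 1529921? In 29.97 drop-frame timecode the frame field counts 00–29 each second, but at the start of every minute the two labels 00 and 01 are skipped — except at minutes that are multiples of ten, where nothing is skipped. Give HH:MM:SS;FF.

14:10:48;11

Each 10-minute DF block holds 10 × 60 × 30 − 9 × 2 = 17982 frames. 1529921 ÷ 17982 → 85 full blocks, remainder 1451.
Within the partial block the first minute is 1800 frames and each further minute 1798, so 0 further minute boundaries passed. Total skipped labels = 18 × 85 + 2 × 0 = 1530.
Non-drop label index = 1529921 + 1530 = 1531451; at 30 labels/s that is 14:10:48:11, i.e. DF 14:10:48;11.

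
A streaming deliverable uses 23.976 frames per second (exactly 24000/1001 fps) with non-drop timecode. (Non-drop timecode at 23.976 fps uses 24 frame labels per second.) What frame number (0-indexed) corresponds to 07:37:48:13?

Total seconds to the label: (7 × 3600 + 37 × 60 + 48) = 27468.
Frame index = 27468 × 24 + 13 = 659245.

659245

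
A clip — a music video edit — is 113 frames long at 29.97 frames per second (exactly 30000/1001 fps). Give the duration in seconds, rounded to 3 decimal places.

3.770 seconds

Running time = 113 × 1001/30000 = 113113/30000 s ≈ 3.770 s.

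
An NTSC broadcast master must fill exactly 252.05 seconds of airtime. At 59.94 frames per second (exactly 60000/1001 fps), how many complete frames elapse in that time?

15107 frames

Frames = 252.05 × 60000/1001 = 15123000/1001 ≈ 15107.8921.
Complete frames: 15107.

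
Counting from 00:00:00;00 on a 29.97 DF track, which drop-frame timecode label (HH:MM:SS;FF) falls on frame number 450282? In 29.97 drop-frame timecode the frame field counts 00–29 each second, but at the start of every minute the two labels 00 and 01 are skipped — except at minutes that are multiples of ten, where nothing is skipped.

Ten DF minutes hold 17982 frames, so frame 450282 lies in block 25 (frames 449550–467531) with 732 frames into that block.
The block's first minute is 1800 frames and the rest 1798 each; 732 frames reaches minute 0, so 25 × 18 + 0 × 2 = 450 labels have been skipped so far.
Adding those back, label number 450282 + 450 = 450732 at 30 labels/s is 15024 s + 12 f = 4 h 10 min 24 s frame 12, i.e. 04:10:24;12.

04:10:24;12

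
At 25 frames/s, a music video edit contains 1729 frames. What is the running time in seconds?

69.16 seconds

Running time = 1729 / (25) = 69.16 s.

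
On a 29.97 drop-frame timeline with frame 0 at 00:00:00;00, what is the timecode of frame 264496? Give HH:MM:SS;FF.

02:27:05;12

Each 10-minute DF block holds 10 × 60 × 30 − 9 × 2 = 17982 frames. 264496 ÷ 17982 → 14 full blocks, remainder 12748.
Within the partial block the first minute is 1800 frames and each further minute 1798, so 7 further minute boundaries passed. Total skipped labels = 18 × 14 + 2 × 7 = 266.
Non-drop label index = 264496 + 266 = 264762; at 30 labels/s that is 02:27:05:12, i.e. DF 02:27:05;12.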